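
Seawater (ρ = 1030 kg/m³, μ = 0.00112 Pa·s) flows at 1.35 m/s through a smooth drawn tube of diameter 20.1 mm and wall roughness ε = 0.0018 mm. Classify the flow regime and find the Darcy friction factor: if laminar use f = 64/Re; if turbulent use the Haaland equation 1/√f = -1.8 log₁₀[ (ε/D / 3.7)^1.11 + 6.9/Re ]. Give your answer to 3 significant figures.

Re = ρVD/μ = 1030·1.35·0.0201/0.00112 = 2.495e+04.
Re > 4000 → turbulent. ε/D = 1.8e-06/0.0201 = 8.96e-05; Haaland: 1/√f = -1.8 log₁₀[7.52e-06 + 0.000277] = 6.384, so f = 0.02454.

f ≈ 0.0245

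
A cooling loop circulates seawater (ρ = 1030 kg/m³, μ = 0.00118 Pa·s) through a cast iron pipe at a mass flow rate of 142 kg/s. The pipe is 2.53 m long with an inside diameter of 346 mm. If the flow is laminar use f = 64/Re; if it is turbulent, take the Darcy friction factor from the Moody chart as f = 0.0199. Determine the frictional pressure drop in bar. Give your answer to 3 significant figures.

ΔP ≈ 0.00161 bar

A = πD²/4 = π(0.346)²/4 = 0.09402 m²; mean velocity V = ṁ/(ρA) = 142/(1030 · 0.09402) = 1.466 m/s.
Reynolds number Re = ρVD/μ = 1030 · 1.466 · 0.346 / 0.00118 = 4.428e+05.
Re > 4000 → turbulent; use the Moody-chart value f = 0.0199.
Darcy-Weisbach: ΔP = f(L/D)(ρV²/2) = 0.0199·(2.53/0.346)·(1030·1.466²/2) = 0.0199·7.312·1107 = 161.1 Pa.
ΔP = 161.1 Pa = 0.00161 bar.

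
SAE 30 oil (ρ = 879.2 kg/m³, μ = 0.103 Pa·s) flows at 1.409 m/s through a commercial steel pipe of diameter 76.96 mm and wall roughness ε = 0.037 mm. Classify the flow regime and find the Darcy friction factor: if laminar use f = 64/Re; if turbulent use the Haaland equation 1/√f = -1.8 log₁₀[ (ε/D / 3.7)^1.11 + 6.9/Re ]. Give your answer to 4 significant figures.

f ≈ 0.06914

Re = ρVD/μ = 879.2·1.409·0.07696/0.103 = 925.6.
Re < 2300 → laminar, so f = 64/Re = 0.06914 (roughness is irrelevant in laminar flow).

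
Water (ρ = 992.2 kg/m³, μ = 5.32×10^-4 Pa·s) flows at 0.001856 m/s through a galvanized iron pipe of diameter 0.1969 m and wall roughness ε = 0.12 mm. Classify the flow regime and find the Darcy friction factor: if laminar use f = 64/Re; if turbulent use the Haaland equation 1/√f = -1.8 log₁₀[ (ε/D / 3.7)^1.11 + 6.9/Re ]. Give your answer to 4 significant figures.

f ≈ 0.09390

Re = ρVD/μ = 992.2·0.001856·0.1969/0.000532 = 681.6.
Re < 2300 → laminar, so f = 64/Re = 0.0939 (roughness is irrelevant in laminar flow).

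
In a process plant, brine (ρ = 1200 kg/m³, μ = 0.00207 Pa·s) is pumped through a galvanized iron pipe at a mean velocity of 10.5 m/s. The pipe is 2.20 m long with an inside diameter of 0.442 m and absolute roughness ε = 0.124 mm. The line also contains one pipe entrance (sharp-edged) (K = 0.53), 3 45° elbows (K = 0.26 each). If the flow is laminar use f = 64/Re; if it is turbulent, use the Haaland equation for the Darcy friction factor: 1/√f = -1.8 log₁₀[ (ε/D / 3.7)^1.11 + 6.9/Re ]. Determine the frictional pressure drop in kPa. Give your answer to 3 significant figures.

ΔP ≈ 91.6 kPa

Reynolds number Re = ρVD/μ = 1200 · 10.5 · 0.442 / 0.00207 = 2.69e+06.
Re > 4000 → turbulent. Relative roughness ε/D = 0.000124/0.442 = 0.000281. Haaland: 1/√f = -1.8 log₁₀[(0.000281/3.7)^1.11 + 6.9/2.69e+06] = -1.8 log₁₀[2.67e-05 + 2.56e-06] = 8.16, so f = 0.01502.
Total minor-loss coefficient ΣK = 1·0.53 + 3·0.26 = 1.31.
ΔP = [f·L/D + ΣK]·(ρV²/2) = [0.01502·2.2/0.442 + 1.31]·(1200·10.5²/2) = [0.07474 + 1.31]·6.615e+04 = 9.16e+04 Pa.
ΔP = 9.16e+04 Pa = 91.6 kPa.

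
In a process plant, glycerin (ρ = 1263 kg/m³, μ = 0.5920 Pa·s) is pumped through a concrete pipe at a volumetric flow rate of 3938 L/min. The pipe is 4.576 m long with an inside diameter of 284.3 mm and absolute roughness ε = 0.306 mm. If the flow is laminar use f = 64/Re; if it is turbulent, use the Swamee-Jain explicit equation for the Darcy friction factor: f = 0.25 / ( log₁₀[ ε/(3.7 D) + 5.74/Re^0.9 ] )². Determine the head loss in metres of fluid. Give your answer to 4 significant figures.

Q = 3938 L/min = 3938/60000 = 0.06563 m³/s.
Cross-sectional area A = πD²/4 = π(0.2843)²/4 = 0.06348 m²; mean velocity V = Q/A = 0.06563/0.06348 = 1.034 m/s.
Reynolds number Re = ρVD/μ = 1263 · 1.034 · 0.2843 / 0.592 = 627.1.
Re < 2300 → laminar flow, so f = 64/Re = 64/627.1 = 0.1021 (the turbulent correlation is not needed).
Darcy-Weisbach: ΔP = f(L/D)(ρV²/2) = 0.1021·(4.576/0.2843)·(1263·1.034²/2) = 0.1021·16.1·675 = 1109 Pa.
Head loss h_f = ΔP/(ρg) = 1109/(1263·9.81) = 0.08950 m.

h_f ≈ 0.08950 m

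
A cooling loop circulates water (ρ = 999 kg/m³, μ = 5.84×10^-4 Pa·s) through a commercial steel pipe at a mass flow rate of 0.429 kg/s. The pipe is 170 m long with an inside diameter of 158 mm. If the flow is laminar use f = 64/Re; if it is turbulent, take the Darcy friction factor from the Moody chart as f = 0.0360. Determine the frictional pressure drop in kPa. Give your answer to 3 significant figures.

A = πD²/4 = π(0.158)²/4 = 0.01961 m²; mean velocity V = ṁ/(ρA) = 0.429/(999 · 0.01961) = 0.0219 m/s.
Reynolds number Re = ρVD/μ = 999 · 0.0219 · 0.158 / 0.000584 = 5920.
Re > 4000 → turbulent; use the Moody-chart value f = 0.0360.
Darcy-Weisbach: ΔP = f(L/D)(ρV²/2) = 0.036·(170/0.158)·(999·0.0219²/2) = 0.036·1076·0.2396 = 9.281 Pa.
ΔP = 9.281 Pa = 0.00928 kPa.

ΔP ≈ 0.00928 kPa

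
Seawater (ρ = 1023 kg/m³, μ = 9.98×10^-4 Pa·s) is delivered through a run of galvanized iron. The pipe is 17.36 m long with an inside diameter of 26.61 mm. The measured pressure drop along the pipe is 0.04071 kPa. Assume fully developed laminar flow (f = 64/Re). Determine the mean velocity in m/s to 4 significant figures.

V ≈ 0.05199 m/s

For laminar flow, f = 64/Re with Re = ρVD/μ, so Darcy-Weisbach reduces to ΔP = 32μLV/D². Solving for V: V = ΔP·D²/(32μL) = 40.71·(0.02661)²/(32·0.000998·17.36) = 0.05199 m/s.
Check: Re = ρVD/μ = 1023·0.05199·0.02661/0.000998 = 1418 < 2300, so the laminar assumption holds.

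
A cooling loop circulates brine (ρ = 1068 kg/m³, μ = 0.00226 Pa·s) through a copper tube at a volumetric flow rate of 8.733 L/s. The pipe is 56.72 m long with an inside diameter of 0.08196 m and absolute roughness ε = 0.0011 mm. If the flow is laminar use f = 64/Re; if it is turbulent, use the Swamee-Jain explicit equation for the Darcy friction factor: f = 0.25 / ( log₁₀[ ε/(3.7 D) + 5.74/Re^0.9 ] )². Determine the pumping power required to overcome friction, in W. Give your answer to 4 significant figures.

P ≈ 174.3 W

Q = 8.733 L/s = 8.733/1000 = 0.008733 m³/s.
Cross-sectional area A = πD²/4 = π(0.08196)²/4 = 0.005276 m²; mean velocity V = Q/A = 0.008733/0.005276 = 1.655 m/s.
Reynolds number Re = ρVD/μ = 1068 · 1.655 · 0.08196 / 0.00226 = 6.411e+04.
Re > 4000 → turbulent. Relative roughness ε/D = 1.1e-06/0.08196 = 1.34e-05. Swamee-Jain: f = 0.25/(log₁₀[1.34e-05/3.7 + 5.74/6.411e+04^0.9])² = 0.25/(log₁₀[3.63e-06 + 0.000271])² = 0.25/(-3.562)² = 0.01971.
Darcy-Weisbach: ΔP = f(L/D)(ρV²/2) = 0.01971·(56.72/0.08196)·(1068·1.655²/2) = 0.01971·692·1463 = 1.996e+04 Pa.
Pumping power P = QΔP = 0.008733·1.996e+04 = 174.28 W = 174.3 W.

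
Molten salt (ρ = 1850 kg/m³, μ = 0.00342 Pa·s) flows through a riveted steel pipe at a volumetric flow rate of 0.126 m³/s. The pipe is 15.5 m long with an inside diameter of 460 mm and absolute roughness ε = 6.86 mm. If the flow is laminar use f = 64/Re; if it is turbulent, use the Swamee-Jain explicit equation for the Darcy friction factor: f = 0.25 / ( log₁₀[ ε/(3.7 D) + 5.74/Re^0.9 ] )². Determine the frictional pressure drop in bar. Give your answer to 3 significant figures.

ΔP ≈ 0.00788 bar

Cross-sectional area A = πD²/4 = π(0.46)²/4 = 0.1662 m²; mean velocity V = Q/A = 0.126/0.1662 = 0.7582 m/s.
Reynolds number Re = ρVD/μ = 1850 · 0.7582 · 0.46 / 0.00342 = 1.887e+05.
Re > 4000 → turbulent. Relative roughness ε/D = 0.00686/0.46 = 0.0149. Swamee-Jain: f = 0.25/(log₁₀[0.0149/3.7 + 5.74/1.887e+05^0.9])² = 0.25/(log₁₀[0.00403 + 0.000103])² = 0.25/(-2.384)² = 0.044.
Darcy-Weisbach: ΔP = f(L/D)(ρV²/2) = 0.044·(15.5/0.46)·(1850·0.7582²/2) = 0.044·33.7·531.7 = 788.3 Pa.
ΔP = 788.3 Pa = 0.00788 bar.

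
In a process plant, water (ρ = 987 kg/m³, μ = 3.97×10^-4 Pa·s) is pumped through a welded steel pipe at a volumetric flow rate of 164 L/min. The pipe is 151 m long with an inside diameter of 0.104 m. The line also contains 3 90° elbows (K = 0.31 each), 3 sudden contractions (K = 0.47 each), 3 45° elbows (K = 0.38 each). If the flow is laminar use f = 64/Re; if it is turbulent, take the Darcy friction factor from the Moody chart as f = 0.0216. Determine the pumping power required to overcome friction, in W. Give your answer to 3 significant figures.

Q = 164 L/min = 164/60000 = 0.002733 m³/s.
Cross-sectional area A = πD²/4 = π(0.104)²/4 = 0.008495 m²; mean velocity V = Q/A = 0.002733/0.008495 = 0.3218 m/s.
Reynolds number Re = ρVD/μ = 987 · 0.3218 · 0.104 / 0.000397 = 8.319e+04.
Re > 4000 → turbulent; use the Moody-chart value f = 0.0216.
Total minor-loss coefficient ΣK = 3·0.31 + 3·0.47 + 3·0.38 = 3.48.
ΔP = [f·L/D + ΣK]·(ρV²/2) = [0.0216·151/0.104 + 3.48]·(987·0.3218²/2) = [31.36 + 3.48]·51.09 = 1780 Pa.
Pumping power P = QΔP = 0.002733·1780 = 4.866 W = 4.87 W.

P ≈ 4.87 W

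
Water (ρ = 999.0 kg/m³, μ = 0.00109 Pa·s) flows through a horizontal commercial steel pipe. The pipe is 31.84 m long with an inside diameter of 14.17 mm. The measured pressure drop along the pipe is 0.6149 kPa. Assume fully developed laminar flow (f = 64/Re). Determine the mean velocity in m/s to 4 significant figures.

V ≈ 0.1112 m/s

For laminar flow, f = 64/Re with Re = ρVD/μ, so Darcy-Weisbach reduces to ΔP = 32μLV/D². Solving for V: V = ΔP·D²/(32μL) = 614.9·(0.01417)²/(32·0.00109·31.84) = 0.1112 m/s.
Check: Re = ρVD/μ = 999·0.1112·0.01417/0.00109 = 1444 < 2300, so the laminar assumption holds.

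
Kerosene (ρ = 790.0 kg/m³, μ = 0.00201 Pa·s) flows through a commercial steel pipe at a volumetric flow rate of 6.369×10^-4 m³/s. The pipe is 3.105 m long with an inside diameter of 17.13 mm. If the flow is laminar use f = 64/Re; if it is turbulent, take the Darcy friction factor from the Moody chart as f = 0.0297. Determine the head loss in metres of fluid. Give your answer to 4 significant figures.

Cross-sectional area A = πD²/4 = π(0.01713)²/4 = 0.0002305 m²; mean velocity V = Q/A = 0.0006369/0.0002305 = 2.764 m/s.
Reynolds number Re = ρVD/μ = 790 · 2.764 · 0.01713 / 0.00201 = 1.861e+04.
Re > 4000 → turbulent; use the Moody-chart value f = 0.0297.
Darcy-Weisbach: ΔP = f(L/D)(ρV²/2) = 0.0297·(3.105/0.01713)·(790·2.764²/2) = 0.0297·181.3·3017 = 1.624e+04 Pa.
Head loss h_f = ΔP/(ρg) = 1.624e+04/(790·9.81) = 2.096 m.

h_f ≈ 2.096 m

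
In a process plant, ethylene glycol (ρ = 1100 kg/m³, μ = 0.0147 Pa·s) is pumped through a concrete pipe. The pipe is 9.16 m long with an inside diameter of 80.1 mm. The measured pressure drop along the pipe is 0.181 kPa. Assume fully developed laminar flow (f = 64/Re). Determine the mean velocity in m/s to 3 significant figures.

For laminar flow, f = 64/Re with Re = ρVD/μ, so Darcy-Weisbach reduces to ΔP = 32μLV/D². Solving for V: V = ΔP·D²/(32μL) = 181·(0.0801)²/(32·0.0147·9.16) = 0.2695 m/s.
Check: Re = ρVD/μ = 1100·0.2695·0.0801/0.0147 = 1615 < 2300, so the laminar assumption holds.

V ≈ 0.270 m/s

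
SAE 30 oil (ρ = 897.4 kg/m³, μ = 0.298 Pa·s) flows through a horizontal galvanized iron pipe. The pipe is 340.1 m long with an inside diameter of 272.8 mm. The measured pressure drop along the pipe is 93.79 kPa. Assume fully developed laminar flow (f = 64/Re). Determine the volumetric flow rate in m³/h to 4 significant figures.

For laminar flow, f = 64/Re with Re = ρVD/μ, so Darcy-Weisbach reduces to ΔP = 32μLV/D². Solving for V: V = ΔP·D²/(32μL) = 9.379e+04·(0.2728)²/(32·0.298·340.1) = 2.152 m/s.
Check: Re = ρVD/μ = 897.4·2.152·0.2728/0.298 = 1768 < 2300, so the laminar assumption holds.
Q = V·A = 2.152·(π/4·0.2728²) = 0.1258 m³/s = 452.8 m³/h.

Q ≈ 452.8 m³/h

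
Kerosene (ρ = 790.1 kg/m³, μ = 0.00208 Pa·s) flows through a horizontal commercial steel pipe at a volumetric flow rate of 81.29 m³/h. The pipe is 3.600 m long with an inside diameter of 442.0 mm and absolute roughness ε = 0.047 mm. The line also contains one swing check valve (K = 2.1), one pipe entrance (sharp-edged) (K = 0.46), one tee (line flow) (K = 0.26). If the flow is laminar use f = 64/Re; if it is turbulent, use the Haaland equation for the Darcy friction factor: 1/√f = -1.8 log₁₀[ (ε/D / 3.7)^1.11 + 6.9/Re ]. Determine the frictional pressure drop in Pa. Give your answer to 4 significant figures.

Q = 81.29 m³/h = 81.29/3600 = 0.02258 m³/s.
Cross-sectional area A = πD²/4 = π(0.442)²/4 = 0.1534 m²; mean velocity V = Q/A = 0.02258/0.1534 = 0.1472 m/s.
Reynolds number Re = ρVD/μ = 790.1 · 0.1472 · 0.442 / 0.00208 = 2.471e+04.
Re > 4000 → turbulent. Relative roughness ε/D = 4.7e-05/0.442 = 0.000106. Haaland: 1/√f = -1.8 log₁₀[(0.000106/3.7)^1.11 + 6.9/2.471e+04] = -1.8 log₁₀[9.1e-06 + 0.000279] = 6.372, so f = 0.02463.
Total minor-loss coefficient ΣK = 1·2.1 + 1·0.46 + 1·0.26 = 2.82.
ΔP = [f·L/D + ΣK]·(ρV²/2) = [0.02463·3.6/0.442 + 2.82]·(790.1·0.1472²/2) = [0.2006 + 2.82]·8.556 = 25.84 Pa.

ΔP ≈ 25.84 Pa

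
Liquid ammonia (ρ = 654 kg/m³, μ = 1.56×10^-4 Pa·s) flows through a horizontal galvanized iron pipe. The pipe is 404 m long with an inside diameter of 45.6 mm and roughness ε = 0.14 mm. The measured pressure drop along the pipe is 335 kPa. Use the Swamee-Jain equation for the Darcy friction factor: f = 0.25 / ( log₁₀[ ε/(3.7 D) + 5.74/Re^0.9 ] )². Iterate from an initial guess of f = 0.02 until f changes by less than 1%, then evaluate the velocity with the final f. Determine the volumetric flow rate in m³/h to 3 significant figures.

Rearranging Darcy-Weisbach: V = √(2·ΔP·D/(f·L·ρ)). With ε/D = 0.00014/0.0456 = 0.00307, iterate starting from f = 0.02:
  f = 0.02 → V = √(2·3.35e+05·0.0456/(0.02·404·654)) = 2.405 m/s; Re = ρVD/μ = 4.597e+05; f → 0.02674
  f = 0.02674 → V = 2.079 m/s; Re = 3.975e+05; f → 0.0268
Converged (Δf/f < 1%). With the final f = 0.0268: V = √(2·3.35e+05·0.0456/(0.0268·404·654)) = 2.077 m/s.
Q = V·A = 2.077·(π/4·0.0456²) = 0.003393 m³/s = 12.2 m³/h.

Q ≈ 12.2 m³/h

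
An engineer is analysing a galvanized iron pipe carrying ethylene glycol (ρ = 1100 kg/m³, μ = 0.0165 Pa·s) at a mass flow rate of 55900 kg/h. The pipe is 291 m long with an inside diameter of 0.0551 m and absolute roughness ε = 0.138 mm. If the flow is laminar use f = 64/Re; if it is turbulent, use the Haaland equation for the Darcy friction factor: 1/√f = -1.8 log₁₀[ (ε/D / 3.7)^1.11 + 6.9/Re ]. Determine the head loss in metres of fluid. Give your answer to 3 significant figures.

h_f ≈ 283 m

ṁ = 55900 kg/h = 55900/3600 = 15.53 kg/s.
A = πD²/4 = π(0.0551)²/4 = 0.002384 m²; mean velocity V = ṁ/(ρA) = 15.53/(1100 · 0.002384) = 5.92 m/s.
Reynolds number Re = ρVD/μ = 1100 · 5.92 · 0.0551 / 0.0165 = 2.175e+04.
Re > 4000 → turbulent. Relative roughness ε/D = 0.000138/0.0551 = 0.0025. Haaland: 1/√f = -1.8 log₁₀[(0.0025/3.7)^1.11 + 6.9/2.175e+04] = -1.8 log₁₀[0.000303 + 0.000317] = 5.773, so f = 0.03001.
Darcy-Weisbach: ΔP = f(L/D)(ρV²/2) = 0.03001·(291/0.0551)·(1100·5.92²/2) = 0.03001·5281·1.928e+04 = 3.055e+06 Pa.
Head loss h_f = ΔP/(ρg) = 3.055e+06/(1100·9.81) = 283 m.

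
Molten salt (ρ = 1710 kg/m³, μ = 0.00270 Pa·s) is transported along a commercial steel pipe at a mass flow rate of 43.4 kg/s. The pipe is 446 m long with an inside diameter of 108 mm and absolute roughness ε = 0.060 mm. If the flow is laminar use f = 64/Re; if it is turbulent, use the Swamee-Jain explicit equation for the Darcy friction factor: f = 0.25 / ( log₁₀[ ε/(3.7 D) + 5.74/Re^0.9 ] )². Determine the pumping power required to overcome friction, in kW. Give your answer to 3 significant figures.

P ≈ 13.3 kW

A = πD²/4 = π(0.108)²/4 = 0.009161 m²; mean velocity V = ṁ/(ρA) = 43.4/(1710 · 0.009161) = 2.77 m/s.
Reynolds number Re = ρVD/μ = 1710 · 2.77 · 0.108 / 0.0027 = 1.895e+05.
Re > 4000 → turbulent. Relative roughness ε/D = 6e-05/0.108 = 0.000556. Swamee-Jain: f = 0.25/(log₁₀[0.000556/3.7 + 5.74/1.895e+05^0.9])² = 0.25/(log₁₀[0.00015 + 0.000102])² = 0.25/(-3.598)² = 0.01931.
Darcy-Weisbach: ΔP = f(L/D)(ρV²/2) = 0.01931·(446/0.108)·(1710·2.77²/2) = 0.01931·4130·6563 = 5.233e+05 Pa.
Q = ṁ/ρ = 43.4/1710 = 0.02538 m³/s.
Pumping power P = QΔP = 0.02538·5.233e+05 = 13280 W = 13.3 kW.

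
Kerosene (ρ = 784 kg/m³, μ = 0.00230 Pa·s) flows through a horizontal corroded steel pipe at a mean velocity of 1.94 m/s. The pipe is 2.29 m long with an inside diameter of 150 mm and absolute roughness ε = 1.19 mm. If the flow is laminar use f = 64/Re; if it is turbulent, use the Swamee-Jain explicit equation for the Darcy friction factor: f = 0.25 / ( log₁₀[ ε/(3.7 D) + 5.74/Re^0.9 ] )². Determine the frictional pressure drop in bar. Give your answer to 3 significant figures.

Reynolds number Re = ρVD/μ = 784 · 1.94 · 0.15 / 0.0023 = 9.919e+04.
Re > 4000 → turbulent. Relative roughness ε/D = 0.00119/0.15 = 0.00793. Swamee-Jain: f = 0.25/(log₁₀[0.00793/3.7 + 5.74/9.919e+04^0.9])² = 0.25/(log₁₀[0.00214 + 0.000183])² = 0.25/(-2.633)² = 0.03606.
Darcy-Weisbach: ΔP = f(L/D)(ρV²/2) = 0.03606·(2.29/0.15)·(784·1.94²/2) = 0.03606·15.27·1475 = 812.1 Pa.
ΔP = 812.1 Pa = 0.00812 bar.

ΔP ≈ 0.00812 bar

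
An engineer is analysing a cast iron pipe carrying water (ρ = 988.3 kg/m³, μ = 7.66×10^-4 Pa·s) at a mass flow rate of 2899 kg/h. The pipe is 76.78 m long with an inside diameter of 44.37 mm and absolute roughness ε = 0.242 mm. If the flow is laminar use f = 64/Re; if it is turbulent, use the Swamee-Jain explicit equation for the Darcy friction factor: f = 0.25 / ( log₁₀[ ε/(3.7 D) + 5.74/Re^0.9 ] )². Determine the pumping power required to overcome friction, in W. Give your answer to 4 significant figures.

ṁ = 2899 kg/h = 2899/3600 = 0.8053 kg/s.
A = πD²/4 = π(0.04437)²/4 = 0.001546 m²; mean velocity V = ṁ/(ρA) = 0.8053/(988.3 · 0.001546) = 0.527 m/s.
Reynolds number Re = ρVD/μ = 988.3 · 0.527 · 0.04437 / 0.000766 = 3.017e+04.
Re > 4000 → turbulent. Relative roughness ε/D = 0.000242/0.04437 = 0.00545. Swamee-Jain: f = 0.25/(log₁₀[0.00545/3.7 + 5.74/3.017e+04^0.9])² = 0.25/(log₁₀[0.00147 + 0.000534])² = 0.25/(-2.697)² = 0.03436.
Darcy-Weisbach: ΔP = f(L/D)(ρV²/2) = 0.03436·(76.78/0.04437)·(988.3·0.527²/2) = 0.03436·1730·137.2 = 8160 Pa.
Q = ṁ/ρ = 0.8053/988.3 = 0.0008148 m³/s.
Pumping power P = QΔP = 0.0008148·8160 = 6.6488 W = 6.649 W.

P ≈ 6.649 W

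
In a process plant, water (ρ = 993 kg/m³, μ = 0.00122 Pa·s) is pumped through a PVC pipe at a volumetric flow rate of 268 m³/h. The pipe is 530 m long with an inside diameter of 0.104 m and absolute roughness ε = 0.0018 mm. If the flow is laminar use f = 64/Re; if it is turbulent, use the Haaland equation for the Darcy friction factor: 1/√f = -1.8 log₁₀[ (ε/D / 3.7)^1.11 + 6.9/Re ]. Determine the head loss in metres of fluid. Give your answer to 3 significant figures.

h_f ≈ 248 m

Q = 268 m³/h = 268/3600 = 0.07444 m³/s.
Cross-sectional area A = πD²/4 = π(0.104)²/4 = 0.008495 m²; mean velocity V = Q/A = 0.07444/0.008495 = 8.763 m/s.
Reynolds number Re = ρVD/μ = 993 · 8.763 · 0.104 / 0.00122 = 7.418e+05.
Re > 4000 → turbulent. Relative roughness ε/D = 1.8e-06/0.104 = 1.73e-05. Haaland: 1/√f = -1.8 log₁₀[(1.73e-05/3.7)^1.11 + 6.9/7.418e+05] = -1.8 log₁₀[1.21e-06 + 9.3e-06] = 8.961, so f = 0.01245.
Darcy-Weisbach: ΔP = f(L/D)(ρV²/2) = 0.01245·(530/0.104)·(993·8.763²/2) = 0.01245·5096·3.813e+04 = 2.42e+06 Pa.
Head loss h_f = ΔP/(ρg) = 2.42e+06/(993·9.81) = 248 m.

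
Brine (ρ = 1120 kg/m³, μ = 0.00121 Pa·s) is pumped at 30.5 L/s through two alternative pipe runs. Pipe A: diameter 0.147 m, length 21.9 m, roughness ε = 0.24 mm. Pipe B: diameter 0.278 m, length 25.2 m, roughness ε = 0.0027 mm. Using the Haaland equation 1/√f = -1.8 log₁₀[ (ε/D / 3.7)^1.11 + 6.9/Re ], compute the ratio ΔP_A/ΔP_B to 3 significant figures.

ΔP_A/ΔP_B ≈ 28.5

Pipe A: V = Q/A = 0.0305/0.01697 = 1.797 m/s; Re = 2.445e+05; ε/D = 0.00163; Haaland → f = 0.02299; ΔP_A = f(L/D)(ρV²/2) = 6195 Pa.
Pipe B: V = Q/A = 0.0305/0.0607 = 0.5025 m/s; Re = 1.293e+05; ε/D = 9.71e-06; Haaland → f = 0.01695; ΔP_B = f(L/D)(ρV²/2) = 217.2 Pa.
ΔP_A/ΔP_B = 6195/217.2 = 28.5.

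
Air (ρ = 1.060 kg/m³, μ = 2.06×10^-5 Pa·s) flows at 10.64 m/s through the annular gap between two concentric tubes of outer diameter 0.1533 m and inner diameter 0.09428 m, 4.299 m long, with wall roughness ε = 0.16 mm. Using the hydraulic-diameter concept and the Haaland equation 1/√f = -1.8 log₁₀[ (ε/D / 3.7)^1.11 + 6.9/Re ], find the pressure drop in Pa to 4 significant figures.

Hydraulic diameter D_h = 4A/P = D_o - D_i = 0.1533 - 0.09428 = 0.05902 m.
Re = ρVD_h/μ = 1.06·10.64·0.05902/2.06e-05 = 3.231e+04.
ε/D_h = 0.00016/0.05902 = 0.00271; Haaland gives 1/√f = -1.8 log₁₀[0.000331+0.000214] = 5.875, so f = 0.02897.
ΔP = f(L/D_h)(ρV²/2) = 0.02897·4.299/0.05902·60 = 126.6 Pa.

ΔP ≈ 126.6 Pa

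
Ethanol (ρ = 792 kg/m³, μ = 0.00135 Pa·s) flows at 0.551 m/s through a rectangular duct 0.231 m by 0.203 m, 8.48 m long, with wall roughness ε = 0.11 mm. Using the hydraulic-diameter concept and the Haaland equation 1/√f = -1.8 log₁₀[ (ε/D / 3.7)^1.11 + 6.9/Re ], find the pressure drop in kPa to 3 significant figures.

Hydraulic diameter D_h = 4A/P = 4·(0.231·0.203)/(2·(0.231+0.203)) = 0.1876/0.868 = 0.2161 m.
Re = ρVD_h/μ = 792·0.551·0.2161/0.00135 = 6.985e+04.
ε/D_h = 0.00011/0.2161 = 0.000509; Haaland gives 1/√f = -1.8 log₁₀[5.17e-05+9.88e-05] = 6.88, so f = 0.02112.
ΔP = f(L/D_h)(ρV²/2) = 0.02112·8.48/0.2161·120.2 = 99.66 Pa.
ΔP = 0.0997 kPa.

ΔP ≈ 0.0997 kPa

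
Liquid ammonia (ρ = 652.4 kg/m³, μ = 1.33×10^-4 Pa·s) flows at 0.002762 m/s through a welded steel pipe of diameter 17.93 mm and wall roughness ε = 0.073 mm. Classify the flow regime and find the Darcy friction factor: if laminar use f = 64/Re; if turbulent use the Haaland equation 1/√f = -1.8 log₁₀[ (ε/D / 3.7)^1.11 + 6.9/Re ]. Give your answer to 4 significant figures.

f ≈ 0.2635

Re = ρVD/μ = 652.4·0.002762·0.01793/0.000133 = 242.9.
Re < 2300 → laminar, so f = 64/Re = 0.2635 (roughness is irrelevant in laminar flow).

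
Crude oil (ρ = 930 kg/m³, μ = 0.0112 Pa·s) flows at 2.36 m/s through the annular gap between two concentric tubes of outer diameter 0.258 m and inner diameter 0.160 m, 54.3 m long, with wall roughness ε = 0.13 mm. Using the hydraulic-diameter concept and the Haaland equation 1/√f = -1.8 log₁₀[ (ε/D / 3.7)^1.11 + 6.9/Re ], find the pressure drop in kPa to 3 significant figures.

ΔP ≈ 40.8 kPa

Hydraulic diameter D_h = 4A/P = D_o - D_i = 0.258 - 0.16 = 0.098 m.
Re = ρVD_h/μ = 930·2.36·0.098/0.0112 = 1.92e+04.
ε/D_h = 0.00013/0.098 = 0.00133; Haaland gives 1/√f = -1.8 log₁₀[0.00015+0.000359] = 5.928, so f = 0.02846.
ΔP = f(L/D_h)(ρV²/2) = 0.02846·54.3/0.098·2590 = 4.084e+04 Pa.
ΔP = 40.8 kPa.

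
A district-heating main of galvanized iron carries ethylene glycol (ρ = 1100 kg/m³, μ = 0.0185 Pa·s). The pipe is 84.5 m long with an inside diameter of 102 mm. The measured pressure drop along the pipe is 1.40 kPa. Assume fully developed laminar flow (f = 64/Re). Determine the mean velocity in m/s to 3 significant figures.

V ≈ 0.291 m/s

For laminar flow, f = 64/Re with Re = ρVD/μ, so Darcy-Weisbach reduces to ΔP = 32μLV/D². Solving for V: V = ΔP·D²/(32μL) = 1400·(0.102)²/(32·0.0185·84.5) = 0.2912 m/s.
Check: Re = ρVD/μ = 1100·0.2912·0.102/0.0185 = 1766 < 2300, so the laminar assumption holds.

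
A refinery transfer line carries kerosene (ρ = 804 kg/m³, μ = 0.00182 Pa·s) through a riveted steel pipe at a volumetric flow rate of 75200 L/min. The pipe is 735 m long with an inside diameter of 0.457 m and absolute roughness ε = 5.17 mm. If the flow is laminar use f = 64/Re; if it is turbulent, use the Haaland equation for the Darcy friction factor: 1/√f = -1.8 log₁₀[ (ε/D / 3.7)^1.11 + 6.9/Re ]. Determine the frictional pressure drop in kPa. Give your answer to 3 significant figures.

ΔP ≈ 1500 kPa

Q = 75200 L/min = 75200/60000 = 1.253 m³/s.
Cross-sectional area A = πD²/4 = π(0.457)²/4 = 0.164 m²; mean velocity V = Q/A = 1.253/0.164 = 7.641 m/s.
Reynolds number Re = ρVD/μ = 804 · 7.641 · 0.457 / 0.00182 = 1.543e+06.
Re > 4000 → turbulent. Relative roughness ε/D = 0.00517/0.457 = 0.0113. Haaland: 1/√f = -1.8 log₁₀[(0.0113/3.7)^1.11 + 6.9/1.543e+06] = -1.8 log₁₀[0.00162 + 4.47e-06] = 5.022, so f = 0.03965.
Darcy-Weisbach: ΔP = f(L/D)(ρV²/2) = 0.03965·(735/0.457)·(804·7.641²/2) = 0.03965·1608·2.347e+04 = 1.497e+06 Pa.
ΔP = 1.497e+06 Pa = 1500 kPa.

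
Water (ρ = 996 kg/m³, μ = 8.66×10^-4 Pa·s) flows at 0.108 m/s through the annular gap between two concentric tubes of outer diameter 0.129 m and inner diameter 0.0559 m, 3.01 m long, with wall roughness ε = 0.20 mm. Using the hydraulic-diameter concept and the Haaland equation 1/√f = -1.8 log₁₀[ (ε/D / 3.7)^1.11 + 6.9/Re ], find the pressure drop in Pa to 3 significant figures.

ΔP ≈ 8.42 Pa

Hydraulic diameter D_h = 4A/P = D_o - D_i = 0.129 - 0.0559 = 0.0731 m.
Re = ρVD_h/μ = 996·0.108·0.0731/0.000866 = 9080.
ε/D_h = 0.0002/0.0731 = 0.00274; Haaland gives 1/√f = -1.8 log₁₀[0.000335+0.00076] = 5.329, so f = 0.03521.
ΔP = f(L/D_h)(ρV²/2) = 0.03521·3.01/0.0731·5.809 = 8.421 Pa.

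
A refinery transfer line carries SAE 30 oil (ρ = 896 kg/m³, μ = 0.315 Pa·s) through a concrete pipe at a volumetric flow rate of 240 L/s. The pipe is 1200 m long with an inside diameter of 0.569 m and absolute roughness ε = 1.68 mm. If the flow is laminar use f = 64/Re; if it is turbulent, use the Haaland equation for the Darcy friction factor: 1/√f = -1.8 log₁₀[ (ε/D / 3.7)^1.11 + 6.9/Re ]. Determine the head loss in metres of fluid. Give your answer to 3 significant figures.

Q = 240 L/s = 240/1000 = 0.24 m³/s.
Cross-sectional area A = πD²/4 = π(0.569)²/4 = 0.2543 m²; mean velocity V = Q/A = 0.24/0.2543 = 0.9438 m/s.
Reynolds number Re = ρVD/μ = 896 · 0.9438 · 0.569 / 0.315 = 1528.
Re < 2300 → laminar flow, so f = 64/Re = 64/1528 = 0.0419 (the turbulent correlation is not needed).
Darcy-Weisbach: ΔP = f(L/D)(ρV²/2) = 0.0419·(1200/0.569)·(896·0.9438²/2) = 0.0419·2109·399.1 = 3.526e+04 Pa.
Head loss h_f = ΔP/(ρg) = 3.526e+04/(896·9.81) = 4.01 m.

h_f ≈ 4.01 m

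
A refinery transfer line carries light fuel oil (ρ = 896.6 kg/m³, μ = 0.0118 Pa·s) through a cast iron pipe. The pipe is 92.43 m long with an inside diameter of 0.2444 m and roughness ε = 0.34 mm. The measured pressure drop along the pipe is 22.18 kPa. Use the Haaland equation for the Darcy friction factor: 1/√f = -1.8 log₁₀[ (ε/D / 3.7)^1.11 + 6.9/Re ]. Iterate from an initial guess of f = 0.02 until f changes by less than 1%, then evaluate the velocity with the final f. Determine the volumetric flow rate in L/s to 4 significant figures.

Rearranging Darcy-Weisbach: V = √(2·ΔP·D/(f·L·ρ)). With ε/D = 0.00034/0.2444 = 0.00139, iterate starting from f = 0.02:
  f = 0.02 → V = √(2·2.218e+04·0.2444/(0.02·92.43·896.6)) = 2.558 m/s; Re = ρVD/μ = 4.749e+04; f → 0.02493
  f = 0.02493 → V = 2.291 m/s; Re = 4.254e+04; f → 0.02527
  f = 0.02527 → V = 2.275 m/s; Re = 4.225e+04; f → 0.02529
Converged (Δf/f < 1%). With the final f = 0.02529: V = √(2·2.218e+04·0.2444/(0.02529·92.43·896.6)) = 2.274 m/s.
Q = V·A = 2.274·(π/4·0.2444²) = 0.1067 m³/s = 106.7 L/s.

Q ≈ 106.7 L/s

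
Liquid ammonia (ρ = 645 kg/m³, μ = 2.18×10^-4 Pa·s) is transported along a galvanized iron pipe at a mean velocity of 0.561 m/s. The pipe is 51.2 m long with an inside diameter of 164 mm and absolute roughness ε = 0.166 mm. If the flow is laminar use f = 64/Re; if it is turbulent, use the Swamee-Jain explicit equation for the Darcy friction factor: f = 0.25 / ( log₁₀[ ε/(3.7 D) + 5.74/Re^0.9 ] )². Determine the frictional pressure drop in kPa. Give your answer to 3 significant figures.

ΔP ≈ 0.662 kPa

Reynolds number Re = ρVD/μ = 645 · 0.561 · 0.164 / 0.000218 = 2.722e+05.
Re > 4000 → turbulent. Relative roughness ε/D = 0.000166/0.164 = 0.00101. Swamee-Jain: f = 0.25/(log₁₀[0.00101/3.7 + 5.74/2.722e+05^0.9])² = 0.25/(log₁₀[0.000274 + 7.37e-05])² = 0.25/(-3.459)² = 0.02089.
Darcy-Weisbach: ΔP = f(L/D)(ρV²/2) = 0.02089·(51.2/0.164)·(645·0.561²/2) = 0.02089·312.2·101.5 = 662 Pa.
ΔP = 662 Pa = 0.662 kPa.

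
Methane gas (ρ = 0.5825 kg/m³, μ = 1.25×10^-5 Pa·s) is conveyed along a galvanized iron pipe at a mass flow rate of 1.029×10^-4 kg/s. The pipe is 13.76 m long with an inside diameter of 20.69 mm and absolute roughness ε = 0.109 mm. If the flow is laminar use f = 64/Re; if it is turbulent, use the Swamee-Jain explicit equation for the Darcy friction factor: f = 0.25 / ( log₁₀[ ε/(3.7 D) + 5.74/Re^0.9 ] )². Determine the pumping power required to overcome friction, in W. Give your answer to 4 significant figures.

A = πD²/4 = π(0.02069)²/4 = 0.0003362 m²; mean velocity V = ṁ/(ρA) = 0.0001029/(0.5825 · 0.0003362) = 0.5254 m/s.
Reynolds number Re = ρVD/μ = 0.5825 · 0.5254 · 0.02069 / 1.25e-05 = 506.6.
Re < 2300 → laminar flow, so f = 64/Re = 64/506.6 = 0.1263 (the turbulent correlation is not needed).
Darcy-Weisbach: ΔP = f(L/D)(ρV²/2) = 0.1263·(13.76/0.02069)·(0.5825·0.5254²/2) = 0.1263·665.1·0.08041 = 6.756 Pa.
Q = ṁ/ρ = 0.0001029/0.5825 = 0.0001767 m³/s.
Pumping power P = QΔP = 0.0001767·6.756 = 0.0011934 W = 0.001193 W.

P ≈ 0.001193 W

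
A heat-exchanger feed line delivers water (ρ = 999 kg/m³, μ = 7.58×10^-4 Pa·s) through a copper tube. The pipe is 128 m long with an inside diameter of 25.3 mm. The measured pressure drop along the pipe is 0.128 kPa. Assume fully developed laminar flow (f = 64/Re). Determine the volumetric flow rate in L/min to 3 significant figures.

Q ≈ 0.796 L/min

For laminar flow, f = 64/Re with Re = ρVD/μ, so Darcy-Weisbach reduces to ΔP = 32μLV/D². Solving for V: V = ΔP·D²/(32μL) = 128·(0.0253)²/(32·0.000758·128) = 0.02639 m/s.
Check: Re = ρVD/μ = 999·0.02639·0.0253/0.000758 = 879.9 < 2300, so the laminar assumption holds.
Q = V·A = 0.02639·(π/4·0.0253²) = 1.327e-05 m³/s = 0.796 L/min.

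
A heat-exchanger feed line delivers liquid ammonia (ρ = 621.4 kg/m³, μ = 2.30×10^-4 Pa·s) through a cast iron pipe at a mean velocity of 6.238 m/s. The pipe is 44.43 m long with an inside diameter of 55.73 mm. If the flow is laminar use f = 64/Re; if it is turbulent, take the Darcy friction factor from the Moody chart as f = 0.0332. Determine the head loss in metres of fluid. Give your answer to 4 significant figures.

h_f ≈ 52.49 m

Reynolds number Re = ρVD/μ = 621.4 · 6.238 · 0.05573 / 0.00023 = 9.392e+05.
Re > 4000 → turbulent; use the Moody-chart value f = 0.0332.
Darcy-Weisbach: ΔP = f(L/D)(ρV²/2) = 0.0332·(44.43/0.05573)·(621.4·6.238²/2) = 0.0332·797.2·1.209e+04 = 3.2e+05 Pa.
Head loss h_f = ΔP/(ρg) = 3.2e+05/(621.4·9.81) = 52.49 m.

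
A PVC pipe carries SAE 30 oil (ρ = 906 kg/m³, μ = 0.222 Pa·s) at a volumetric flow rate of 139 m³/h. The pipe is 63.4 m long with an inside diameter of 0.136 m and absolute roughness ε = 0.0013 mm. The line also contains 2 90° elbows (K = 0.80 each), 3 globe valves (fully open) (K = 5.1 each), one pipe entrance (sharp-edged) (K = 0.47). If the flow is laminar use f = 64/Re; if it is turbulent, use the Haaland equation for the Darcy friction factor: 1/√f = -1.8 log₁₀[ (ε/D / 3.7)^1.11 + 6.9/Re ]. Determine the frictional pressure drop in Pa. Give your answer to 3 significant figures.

Q = 139 m³/h = 139/3600 = 0.03861 m³/s.
Cross-sectional area A = πD²/4 = π(0.136)²/4 = 0.01453 m²; mean velocity V = Q/A = 0.03861/0.01453 = 2.658 m/s.
Reynolds number Re = ρVD/μ = 906 · 2.658 · 0.136 / 0.222 = 1475.
Re < 2300 → laminar flow, so f = 64/Re = 64/1475 = 0.04338 (the turbulent correlation is not needed).
Total minor-loss coefficient ΣK = 2·0.8 + 3·5.1 + 1·0.47 = 17.4.
ΔP = [f·L/D + ΣK]·(ρV²/2) = [0.04338·63.4/0.136 + 17.4]·(906·2.658²/2) = [20.22 + 17.4]·3200 = 1.203e+05 Pa.

ΔP ≈ 120000 Pa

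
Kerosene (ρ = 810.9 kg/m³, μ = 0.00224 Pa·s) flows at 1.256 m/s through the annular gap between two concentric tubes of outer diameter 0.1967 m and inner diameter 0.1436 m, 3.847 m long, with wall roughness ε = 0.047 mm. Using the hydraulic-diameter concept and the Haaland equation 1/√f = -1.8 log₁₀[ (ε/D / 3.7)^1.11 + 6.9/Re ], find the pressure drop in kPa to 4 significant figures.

ΔP ≈ 1.224 kPa

Hydraulic diameter D_h = 4A/P = D_o - D_i = 0.1967 - 0.1436 = 0.0531 m.
Re = ρVD_h/μ = 810.9·1.256·0.0531/0.00224 = 2.414e+04.
ε/D_h = 4.7e-05/0.0531 = 0.000885; Haaland gives 1/√f = -1.8 log₁₀[9.56e-05+0.000286] = 6.154, so f = 0.02641.
ΔP = f(L/D_h)(ρV²/2) = 0.02641·3.847/0.0531·639.6 = 1224 Pa.
ΔP = 1.224 kPa.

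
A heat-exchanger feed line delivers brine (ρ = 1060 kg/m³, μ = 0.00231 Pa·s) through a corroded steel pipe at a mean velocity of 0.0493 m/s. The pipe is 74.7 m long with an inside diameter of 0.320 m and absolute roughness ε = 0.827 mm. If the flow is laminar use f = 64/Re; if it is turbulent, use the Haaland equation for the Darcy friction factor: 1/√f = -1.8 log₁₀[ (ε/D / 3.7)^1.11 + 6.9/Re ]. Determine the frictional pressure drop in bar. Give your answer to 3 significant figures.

ΔP ≈ 1.11×10^-4 bar

Reynolds number Re = ρVD/μ = 1060 · 0.0493 · 0.32 / 0.00231 = 7239.
Re > 4000 → turbulent. Relative roughness ε/D = 0.000827/0.32 = 0.00258. Haaland: 1/√f = -1.8 log₁₀[(0.00258/3.7)^1.11 + 6.9/7239] = -1.8 log₁₀[0.000314 + 0.000953] = 5.215, so f = 0.03677.
Darcy-Weisbach: ΔP = f(L/D)(ρV²/2) = 0.03677·(74.7/0.32)·(1060·0.0493²/2) = 0.03677·233.4·1.288 = 11.06 Pa.
ΔP = 11.06 Pa = 1.11×10^-4 bar.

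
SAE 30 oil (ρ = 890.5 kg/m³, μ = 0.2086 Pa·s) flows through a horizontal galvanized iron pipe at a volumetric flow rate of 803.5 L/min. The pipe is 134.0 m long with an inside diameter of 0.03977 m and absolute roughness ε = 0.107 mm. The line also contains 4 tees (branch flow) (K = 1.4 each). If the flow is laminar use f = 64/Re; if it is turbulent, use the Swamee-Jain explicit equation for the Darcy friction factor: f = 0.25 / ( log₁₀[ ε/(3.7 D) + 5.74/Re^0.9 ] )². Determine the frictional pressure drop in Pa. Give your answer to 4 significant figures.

Q = 803.5 L/min = 803.5/60000 = 0.01339 m³/s.
Cross-sectional area A = πD²/4 = π(0.03977)²/4 = 0.001242 m²; mean velocity V = Q/A = 0.01339/0.001242 = 10.78 m/s.
Reynolds number Re = ρVD/μ = 890.5 · 10.78 · 0.03977 / 0.209 = 1830.
Re < 2300 → laminar flow, so f = 64/Re = 64/1830 = 0.03497 (the turbulent correlation is not needed).
Total minor-loss coefficient ΣK = 4·1.4 = 5.6.
ΔP = [f·L/D + ΣK]·(ρV²/2) = [0.03497·134/0.03977 + 5.6]·(890.5·10.78²/2) = [117.8 + 5.6]·5.175e+04 = 6.386e+06 Pa.

ΔP ≈ 6386000 Pa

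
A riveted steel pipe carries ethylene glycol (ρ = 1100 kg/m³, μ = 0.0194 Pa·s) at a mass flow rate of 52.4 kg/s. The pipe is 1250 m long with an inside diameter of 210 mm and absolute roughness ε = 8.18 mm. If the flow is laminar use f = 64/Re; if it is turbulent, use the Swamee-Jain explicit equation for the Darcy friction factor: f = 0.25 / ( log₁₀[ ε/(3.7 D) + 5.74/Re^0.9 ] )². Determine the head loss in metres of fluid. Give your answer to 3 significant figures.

h_f ≈ 38.1 m

A = πD²/4 = π(0.21)²/4 = 0.03464 m²; mean velocity V = ṁ/(ρA) = 52.4/(1100 · 0.03464) = 1.375 m/s.
Reynolds number Re = ρVD/μ = 1100 · 1.375 · 0.21 / 0.0194 = 1.638e+04.
Re > 4000 → turbulent. Relative roughness ε/D = 0.00818/0.21 = 0.039. Swamee-Jain: f = 0.25/(log₁₀[0.039/3.7 + 5.74/1.638e+04^0.9])² = 0.25/(log₁₀[0.0105 + 0.000925])² = 0.25/(-1.941)² = 0.06635.
Darcy-Weisbach: ΔP = f(L/D)(ρV²/2) = 0.06635·(1250/0.21)·(1100·1.375²/2) = 0.06635·5952·1040 = 4.109e+05 Pa.
Head loss h_f = ΔP/(ρg) = 4.109e+05/(1100·9.81) = 38.1 m.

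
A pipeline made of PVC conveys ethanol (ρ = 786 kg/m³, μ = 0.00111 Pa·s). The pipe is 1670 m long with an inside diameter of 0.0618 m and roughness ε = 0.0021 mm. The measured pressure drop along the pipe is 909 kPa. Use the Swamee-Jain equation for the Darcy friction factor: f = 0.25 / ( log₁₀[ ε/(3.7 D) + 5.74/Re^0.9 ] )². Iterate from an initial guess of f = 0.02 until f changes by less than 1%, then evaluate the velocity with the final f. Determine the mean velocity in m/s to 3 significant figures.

V ≈ 2.16 m/s

Rearranging Darcy-Weisbach: V = √(2·ΔP·D/(f·L·ρ)). With ε/D = 2.1e-06/0.0618 = 3.4e-05, iterate starting from f = 0.02:
  f = 0.02 → V = √(2·9.09e+05·0.0618/(0.02·1670·786)) = 2.069 m/s; Re = ρVD/μ = 9.053e+04; f → 0.01843
  f = 0.01843 → V = 2.155 m/s; Re = 9.43e+04; f → 0.01828
Converged (Δf/f < 1%). With the final f = 0.01828: V = √(2·9.09e+05·0.0618/(0.01828·1670·786)) = 2.164 m/s.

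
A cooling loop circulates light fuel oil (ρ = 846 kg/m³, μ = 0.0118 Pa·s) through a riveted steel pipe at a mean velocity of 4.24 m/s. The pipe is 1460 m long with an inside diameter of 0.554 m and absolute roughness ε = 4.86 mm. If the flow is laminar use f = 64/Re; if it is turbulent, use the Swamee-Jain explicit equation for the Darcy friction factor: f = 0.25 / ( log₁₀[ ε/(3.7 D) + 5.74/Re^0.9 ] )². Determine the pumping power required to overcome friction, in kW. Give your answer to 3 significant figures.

Reynolds number Re = ρVD/μ = 846 · 4.24 · 0.554 / 0.0118 = 1.684e+05.
Re > 4000 → turbulent. Relative roughness ε/D = 0.00486/0.554 = 0.00877. Swamee-Jain: f = 0.25/(log₁₀[0.00877/3.7 + 5.74/1.684e+05^0.9])² = 0.25/(log₁₀[0.00237 + 0.000114])² = 0.25/(-2.605)² = 0.03685.
Darcy-Weisbach: ΔP = f(L/D)(ρV²/2) = 0.03685·(1460/0.554)·(846·4.24²/2) = 0.03685·2635·7605 = 7.384e+05 Pa.
Q = V·A = 4.24·0.2411 = 1.022 m³/s.
Pumping power P = QΔP = 1.022·7.384e+05 = 754700 W = 755 kW.

P ≈ 755 kW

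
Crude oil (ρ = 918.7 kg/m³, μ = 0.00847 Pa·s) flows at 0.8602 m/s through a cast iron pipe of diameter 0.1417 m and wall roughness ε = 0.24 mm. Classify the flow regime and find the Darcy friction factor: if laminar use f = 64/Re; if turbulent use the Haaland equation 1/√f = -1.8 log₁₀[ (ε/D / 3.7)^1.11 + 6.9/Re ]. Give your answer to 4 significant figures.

f ≈ 0.03123

Re = ρVD/μ = 918.7·0.8602·0.1417/0.00847 = 1.322e+04.
Re > 4000 → turbulent. ε/D = 0.00024/0.1417 = 0.00169; Haaland: 1/√f = -1.8 log₁₀[0.000196 + 0.000522] = 5.659, so f = 0.03123.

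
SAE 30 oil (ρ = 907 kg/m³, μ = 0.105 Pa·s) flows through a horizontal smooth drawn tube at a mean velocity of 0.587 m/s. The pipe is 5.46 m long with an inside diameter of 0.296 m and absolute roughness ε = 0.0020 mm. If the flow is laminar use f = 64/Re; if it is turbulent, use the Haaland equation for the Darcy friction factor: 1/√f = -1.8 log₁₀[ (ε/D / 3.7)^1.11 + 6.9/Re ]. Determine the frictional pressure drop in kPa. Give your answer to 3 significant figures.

ΔP ≈ 0.123 kPa

Reynolds number Re = ρVD/μ = 907 · 0.587 · 0.296 / 0.105 = 1501.
Re < 2300 → laminar flow, so f = 64/Re = 64/1501 = 0.04264 (the turbulent correlation is not needed).
Darcy-Weisbach: ΔP = f(L/D)(ρV²/2) = 0.04264·(5.46/0.296)·(907·0.587²/2) = 0.04264·18.45·156.3 = 122.9 Pa.
ΔP = 122.9 Pa = 0.123 kPa.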